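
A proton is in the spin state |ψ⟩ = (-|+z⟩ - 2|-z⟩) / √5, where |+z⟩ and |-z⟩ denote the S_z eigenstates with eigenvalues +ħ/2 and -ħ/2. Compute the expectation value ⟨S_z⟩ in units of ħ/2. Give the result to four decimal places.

⟨σ_z⟩ = |a|² - |b|² divided by |a|²+|b|², with a, b the |+z⟩, |-z⟩ amplitudes.
= (1 - 4)/5 = -3/5.
⟨S_z⟩ = (ħ/2)·⟨σ_z⟩.

-0.6000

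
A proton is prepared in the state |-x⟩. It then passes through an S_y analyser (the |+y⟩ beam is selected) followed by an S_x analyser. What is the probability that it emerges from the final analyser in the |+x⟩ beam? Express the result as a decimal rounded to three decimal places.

0.250

First analyser (S_y): from |-x⟩, P(|+y⟩) = 1/2.
After stage 1 the state is |+y⟩; P(|+x⟩) = |⟨+x|+y⟩|² = 1/2.
Joint probability = 1/2 × 1/2 = 0.250.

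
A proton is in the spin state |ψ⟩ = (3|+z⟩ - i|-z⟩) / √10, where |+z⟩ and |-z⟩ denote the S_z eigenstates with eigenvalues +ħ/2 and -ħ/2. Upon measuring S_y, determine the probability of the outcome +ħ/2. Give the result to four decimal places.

0.2000

|+y⟩ = (|+z⟩ + i|-z⟩)/√2, so ⟨+y|ψ⟩ = (2) / (√2·√10).
P = |2|² / 20 = 4/20.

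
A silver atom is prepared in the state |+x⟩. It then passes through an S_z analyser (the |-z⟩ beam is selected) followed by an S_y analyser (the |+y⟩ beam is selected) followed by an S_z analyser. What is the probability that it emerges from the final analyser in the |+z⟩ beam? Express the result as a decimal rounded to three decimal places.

0.125

First analyser (S_z): from |+x⟩, P(|-z⟩) = 1/2.
After stage 1 the state is |-z⟩; P(|+y⟩) = |⟨+y|-z⟩|² = 1/2.
After stage 2 the state is |+y⟩; P(|+z⟩) = |⟨+z|+y⟩|² = 1/2.
Joint probability = 1/2 × 1/2 × 1/2 = 0.125.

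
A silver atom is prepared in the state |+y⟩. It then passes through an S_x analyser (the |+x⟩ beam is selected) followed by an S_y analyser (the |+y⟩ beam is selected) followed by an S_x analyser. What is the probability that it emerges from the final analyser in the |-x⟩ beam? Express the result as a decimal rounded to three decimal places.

First analyser (S_x): from |+y⟩, P(|+x⟩) = 1/2.
After stage 1 the state is |+x⟩; P(|+y⟩) = |⟨+y|+x⟩|² = 1/2.
After stage 2 the state is |+y⟩; P(|-x⟩) = |⟨-x|+y⟩|² = 1/2.
Joint probability = 1/2 × 1/2 × 1/2 = 0.125.

0.125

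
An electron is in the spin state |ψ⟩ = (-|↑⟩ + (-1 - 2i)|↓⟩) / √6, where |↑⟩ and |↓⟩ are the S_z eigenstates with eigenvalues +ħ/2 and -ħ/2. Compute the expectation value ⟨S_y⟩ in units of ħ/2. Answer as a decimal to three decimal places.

0.667

⟨σ_y⟩ = 2 Im(a* b)/(|a|²+|b|²) with a = -1, b = (-1 - 2i).
a* b = (1 + 2i), so ⟨σ_y⟩ = 4/6.
⟨S_y⟩ = (ħ/2)·⟨σ_y⟩.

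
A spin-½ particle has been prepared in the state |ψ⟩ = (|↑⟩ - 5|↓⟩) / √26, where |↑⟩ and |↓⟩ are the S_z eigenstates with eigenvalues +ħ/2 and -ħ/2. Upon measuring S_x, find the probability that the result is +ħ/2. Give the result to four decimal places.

|+x⟩ = (|↑⟩ + |↓⟩)/√2, so ⟨+x|ψ⟩ = (-4) / (√2·√26).
P = |-4|² / 52 = 16/52.

0.3077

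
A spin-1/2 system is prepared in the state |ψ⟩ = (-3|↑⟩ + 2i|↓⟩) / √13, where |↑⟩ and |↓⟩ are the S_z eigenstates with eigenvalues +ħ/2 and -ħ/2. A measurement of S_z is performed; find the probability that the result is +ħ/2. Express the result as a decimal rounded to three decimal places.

0.692

The +ħ/2 outcome corresponds to |↑⟩. Its amplitude in |ψ⟩ is -3/√13.
P = |-3|² / 13 = 9/13.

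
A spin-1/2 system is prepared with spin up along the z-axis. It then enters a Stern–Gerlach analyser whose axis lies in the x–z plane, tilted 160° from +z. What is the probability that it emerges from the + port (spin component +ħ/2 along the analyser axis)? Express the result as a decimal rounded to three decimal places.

0.030

For spin-½, the probability of finding spin-up along an axis at angle θ to the initial spin direction is cos²(θ/2); spin-down is sin²(θ/2).
θ = 160°, so P = cos²(80°) ≈ 0.030.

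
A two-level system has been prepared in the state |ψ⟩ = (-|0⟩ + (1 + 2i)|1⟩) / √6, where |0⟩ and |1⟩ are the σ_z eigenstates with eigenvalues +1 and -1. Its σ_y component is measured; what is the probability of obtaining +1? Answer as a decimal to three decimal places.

|+y⟩ = (|0⟩ + i|1⟩)/√2, so ⟨+y|ψ⟩ = (1 - i) / (√2·√6).
P = |1 - i|² / 12 = 2/12.

0.167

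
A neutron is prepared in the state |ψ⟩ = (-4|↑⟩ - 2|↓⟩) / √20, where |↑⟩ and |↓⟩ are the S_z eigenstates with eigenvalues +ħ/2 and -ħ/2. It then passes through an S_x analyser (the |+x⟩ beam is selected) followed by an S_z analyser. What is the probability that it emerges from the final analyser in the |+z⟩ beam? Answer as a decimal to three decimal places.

0.450

First analyser (S_x): P(|+x⟩) = |⟨+x|ψ⟩|² = 36/40.
After stage 1 the state is |+x⟩; P(|+z⟩) = |⟨+z|+x⟩|² = 1/2.
Joint probability = 36/40 × 1/2 = 0.450.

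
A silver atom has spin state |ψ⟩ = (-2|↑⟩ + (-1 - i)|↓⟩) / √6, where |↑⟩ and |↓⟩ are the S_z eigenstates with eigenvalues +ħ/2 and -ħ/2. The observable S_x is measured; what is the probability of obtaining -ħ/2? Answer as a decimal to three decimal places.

|-x⟩ = (|↑⟩ - |↓⟩)/√2, so ⟨-x|ψ⟩ = (-1 + i) / (√2·√6).
P = |-1 + i|² / 12 = 2/12.

0.167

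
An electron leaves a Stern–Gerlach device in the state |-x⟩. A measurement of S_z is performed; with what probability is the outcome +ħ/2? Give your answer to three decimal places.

In the S_z basis, |-x⟩ = (|↑⟩ - |↓⟩)/√2 and |+z⟩ = |↑⟩.
|⟨+z|-x⟩|² = 1/2.

0.500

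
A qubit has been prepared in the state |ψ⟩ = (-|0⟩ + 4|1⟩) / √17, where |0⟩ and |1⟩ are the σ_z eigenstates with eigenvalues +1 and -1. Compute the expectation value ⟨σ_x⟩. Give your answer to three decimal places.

-0.471

⟨σ_x⟩ = 2 Re(a* b)/(|a|²+|b|²) with a = -1, b = 4.
a* b = -4, so ⟨σ_x⟩ = -8/17.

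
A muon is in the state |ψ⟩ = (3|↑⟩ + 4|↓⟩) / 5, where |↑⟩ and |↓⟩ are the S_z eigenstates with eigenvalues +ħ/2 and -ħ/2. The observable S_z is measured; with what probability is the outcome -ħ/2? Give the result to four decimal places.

0.6400

The -ħ/2 outcome corresponds to |↓⟩. Its amplitude in |ψ⟩ is 4/5.
P = |4|² / 25 = 16/25.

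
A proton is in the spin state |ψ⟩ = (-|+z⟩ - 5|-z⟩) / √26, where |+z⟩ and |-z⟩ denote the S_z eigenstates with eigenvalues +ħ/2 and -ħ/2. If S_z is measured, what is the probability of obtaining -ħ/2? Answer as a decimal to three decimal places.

0.962

The -ħ/2 outcome corresponds to |-z⟩. Its amplitude in |ψ⟩ is -5/√26.
P = |-5|² / 26 = 25/26.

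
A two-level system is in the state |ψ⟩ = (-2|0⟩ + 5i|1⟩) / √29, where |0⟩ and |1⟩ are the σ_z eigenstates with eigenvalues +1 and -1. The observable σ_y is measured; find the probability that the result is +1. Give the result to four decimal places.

0.1552

|+y⟩ = (|0⟩ + i|1⟩)/√2, so ⟨+y|ψ⟩ = (3) / (√2·√29).
P = |3|² / 58 = 9/58.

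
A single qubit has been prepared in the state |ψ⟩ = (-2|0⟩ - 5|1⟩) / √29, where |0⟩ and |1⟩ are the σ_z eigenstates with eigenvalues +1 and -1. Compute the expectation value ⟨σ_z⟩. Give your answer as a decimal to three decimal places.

⟨σ_z⟩ = |a|² - |b|² divided by |a|²+|b|², with a, b the |0⟩, |1⟩ amplitudes.
= (4 - 25)/29 = -21/29.

-0.724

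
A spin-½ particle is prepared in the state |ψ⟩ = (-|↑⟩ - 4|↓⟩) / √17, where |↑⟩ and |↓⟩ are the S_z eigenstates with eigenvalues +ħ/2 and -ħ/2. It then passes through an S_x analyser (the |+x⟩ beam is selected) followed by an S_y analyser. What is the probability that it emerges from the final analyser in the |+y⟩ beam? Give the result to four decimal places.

0.3676

First analyser (S_x): P(|+x⟩) = |⟨+x|ψ⟩|² = 25/34.
After stage 1 the state is |+x⟩; P(|+y⟩) = |⟨+y|+x⟩|² = 1/2.
Joint probability = 25/34 × 1/2 = 0.3676.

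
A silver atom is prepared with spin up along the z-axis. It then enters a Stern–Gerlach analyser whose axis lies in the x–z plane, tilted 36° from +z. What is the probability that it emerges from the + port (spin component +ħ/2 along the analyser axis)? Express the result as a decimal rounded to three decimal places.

0.905

For spin-½, the probability of finding spin-up along an axis at angle θ to the initial spin direction is cos²(θ/2); spin-down is sin²(θ/2).
θ = 36°, so P = cos²(18°) ≈ 0.905.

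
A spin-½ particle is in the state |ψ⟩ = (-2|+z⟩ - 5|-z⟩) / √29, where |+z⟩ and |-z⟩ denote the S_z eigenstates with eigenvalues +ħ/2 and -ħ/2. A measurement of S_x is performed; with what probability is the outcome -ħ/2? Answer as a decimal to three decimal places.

0.155

|-x⟩ = (|+z⟩ - |-z⟩)/√2, so ⟨-x|ψ⟩ = (3) / (√2·√29).
P = |3|² / 58 = 9/58.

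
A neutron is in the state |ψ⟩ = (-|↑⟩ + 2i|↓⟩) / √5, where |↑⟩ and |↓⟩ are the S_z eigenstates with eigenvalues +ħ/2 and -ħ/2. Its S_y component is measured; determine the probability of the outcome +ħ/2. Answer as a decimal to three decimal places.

|+y⟩ = (|↑⟩ + i|↓⟩)/√2, so ⟨+y|ψ⟩ = (1) / (√2·√5).
P = |1|² / 10 = 1/10.

0.100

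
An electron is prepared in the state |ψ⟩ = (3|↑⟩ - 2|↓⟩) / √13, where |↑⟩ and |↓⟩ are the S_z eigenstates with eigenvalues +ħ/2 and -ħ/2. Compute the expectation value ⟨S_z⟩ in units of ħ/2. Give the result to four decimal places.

⟨σ_z⟩ = |a|² - |b|² divided by |a|²+|b|², with a, b the |↑⟩, |↓⟩ amplitudes.
= (9 - 4)/13 = 5/13.
⟨S_z⟩ = (ħ/2)·⟨σ_z⟩.

0.3846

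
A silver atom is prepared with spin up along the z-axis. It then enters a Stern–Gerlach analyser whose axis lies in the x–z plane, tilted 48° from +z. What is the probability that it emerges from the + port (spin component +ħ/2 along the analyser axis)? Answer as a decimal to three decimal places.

For spin-½, the probability of finding spin-up along an axis at angle θ to the initial spin direction is cos²(θ/2); spin-down is sin²(θ/2).
θ = 48°, so P = cos²(24°) ≈ 0.835.

0.835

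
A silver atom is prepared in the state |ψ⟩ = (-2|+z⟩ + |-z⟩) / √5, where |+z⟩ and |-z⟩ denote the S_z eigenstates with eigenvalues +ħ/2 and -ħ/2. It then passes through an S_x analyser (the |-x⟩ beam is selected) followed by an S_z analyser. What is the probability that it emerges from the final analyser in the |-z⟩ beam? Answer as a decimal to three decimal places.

First analyser (S_x): P(|-x⟩) = |⟨-x|ψ⟩|² = 9/10.
After stage 1 the state is |-x⟩; P(|-z⟩) = |⟨-z|-x⟩|² = 1/2.
Joint probability = 9/10 × 1/2 = 0.450.

0.450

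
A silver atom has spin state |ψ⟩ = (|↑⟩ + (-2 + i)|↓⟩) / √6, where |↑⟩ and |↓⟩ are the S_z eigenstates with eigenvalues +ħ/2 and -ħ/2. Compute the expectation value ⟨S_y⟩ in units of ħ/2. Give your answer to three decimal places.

0.333

⟨σ_y⟩ = 2 Im(a* b)/(|a|²+|b|²) with a = 1, b = (-2 + i).
a* b = (-2 + i), so ⟨σ_y⟩ = 2/6.
⟨S_y⟩ = (ħ/2)·⟨σ_y⟩.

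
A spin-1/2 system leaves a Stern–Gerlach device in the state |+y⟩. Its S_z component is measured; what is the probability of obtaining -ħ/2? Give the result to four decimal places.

In the S_z basis, |+y⟩ = (|↑⟩ + i|↓⟩)/√2 and |-z⟩ = |↓⟩.
|⟨-z|+y⟩|² = 1/2.

0.5000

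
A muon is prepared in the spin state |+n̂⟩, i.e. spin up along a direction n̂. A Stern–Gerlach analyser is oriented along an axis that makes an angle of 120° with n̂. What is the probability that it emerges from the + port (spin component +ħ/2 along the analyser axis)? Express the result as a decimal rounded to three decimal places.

For spin-½, the probability of finding spin-up along an axis at angle θ to the initial spin direction is cos²(θ/2); spin-down is sin²(θ/2).
θ = 120°, so P = cos²(60°) ≈ 0.250.

0.250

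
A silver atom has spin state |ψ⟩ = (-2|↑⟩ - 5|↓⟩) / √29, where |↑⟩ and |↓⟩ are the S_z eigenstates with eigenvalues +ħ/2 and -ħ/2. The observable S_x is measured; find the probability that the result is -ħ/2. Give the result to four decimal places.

0.1552

|-x⟩ = (|↑⟩ - |↓⟩)/√2, so ⟨-x|ψ⟩ = (3) / (√2·√29).
P = |3|² / 58 = 9/58.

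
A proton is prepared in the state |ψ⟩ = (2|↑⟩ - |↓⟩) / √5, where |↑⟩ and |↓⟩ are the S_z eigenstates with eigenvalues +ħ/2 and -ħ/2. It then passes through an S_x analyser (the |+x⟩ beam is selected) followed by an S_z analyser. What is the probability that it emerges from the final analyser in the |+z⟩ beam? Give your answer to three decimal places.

First analyser (S_x): P(|+x⟩) = |⟨+x|ψ⟩|² = 1/10.
After stage 1 the state is |+x⟩; P(|+z⟩) = |⟨+z|+x⟩|² = 1/2.
Joint probability = 1/10 × 1/2 = 0.050.

0.050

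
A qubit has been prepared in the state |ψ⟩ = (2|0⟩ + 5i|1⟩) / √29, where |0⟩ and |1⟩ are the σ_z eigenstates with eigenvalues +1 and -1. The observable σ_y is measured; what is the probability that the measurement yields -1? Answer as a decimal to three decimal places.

|-y⟩ = (|0⟩ - i|1⟩)/√2, so ⟨-y|ψ⟩ = (-3) / (√2·√29).
P = |-3|² / 58 = 9/58.

0.155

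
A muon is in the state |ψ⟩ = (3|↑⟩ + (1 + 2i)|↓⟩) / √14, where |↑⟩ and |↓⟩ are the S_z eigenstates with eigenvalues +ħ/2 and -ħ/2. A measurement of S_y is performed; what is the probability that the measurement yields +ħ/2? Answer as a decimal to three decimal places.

|+y⟩ = (|↑⟩ + i|↓⟩)/√2, so ⟨+y|ψ⟩ = (5 - i) / (√2·√14).
P = |5 - i|² / 28 = 26/28.

0.929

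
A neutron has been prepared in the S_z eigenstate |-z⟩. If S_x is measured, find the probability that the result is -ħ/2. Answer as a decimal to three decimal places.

0.500

In the S_z basis, |-z⟩ = |-z⟩ and |-x⟩ = (|+z⟩ - |-z⟩)/√2.
|⟨-x|-z⟩|² = 1/2.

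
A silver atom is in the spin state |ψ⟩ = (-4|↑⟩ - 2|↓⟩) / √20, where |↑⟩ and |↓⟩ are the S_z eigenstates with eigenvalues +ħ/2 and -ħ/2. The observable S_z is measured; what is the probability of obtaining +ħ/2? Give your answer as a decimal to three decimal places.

0.800

The +ħ/2 outcome corresponds to |↑⟩. Its amplitude in |ψ⟩ is -4/√20.
P = |-4|² / 20 = 16/20.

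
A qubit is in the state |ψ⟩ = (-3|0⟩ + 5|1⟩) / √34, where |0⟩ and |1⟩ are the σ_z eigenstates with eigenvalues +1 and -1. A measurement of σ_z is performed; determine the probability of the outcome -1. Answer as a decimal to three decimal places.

0.735

The -1 outcome corresponds to |1⟩. Its amplitude in |ψ⟩ is 5/√34.
P = |5|² / 34 = 25/34.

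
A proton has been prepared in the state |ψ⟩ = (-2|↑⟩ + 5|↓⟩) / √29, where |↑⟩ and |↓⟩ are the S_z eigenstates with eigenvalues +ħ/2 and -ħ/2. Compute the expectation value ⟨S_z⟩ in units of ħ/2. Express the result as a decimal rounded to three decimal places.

⟨σ_z⟩ = |a|² - |b|² divided by |a|²+|b|², with a, b the |↑⟩, |↓⟩ amplitudes.
= (4 - 25)/29 = -21/29.
⟨S_z⟩ = (ħ/2)·⟨σ_z⟩.

-0.724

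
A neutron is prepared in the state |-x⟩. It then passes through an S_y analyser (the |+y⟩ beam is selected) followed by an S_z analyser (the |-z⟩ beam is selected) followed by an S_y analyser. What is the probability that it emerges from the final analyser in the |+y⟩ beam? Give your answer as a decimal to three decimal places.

First analyser (S_y): from |-x⟩, P(|+y⟩) = 1/2.
After stage 1 the state is |+y⟩; P(|-z⟩) = |⟨-z|+y⟩|² = 1/2.
After stage 2 the state is |-z⟩; P(|+y⟩) = |⟨+y|-z⟩|² = 1/2.
Joint probability = 1/2 × 1/2 × 1/2 = 0.125.

0.125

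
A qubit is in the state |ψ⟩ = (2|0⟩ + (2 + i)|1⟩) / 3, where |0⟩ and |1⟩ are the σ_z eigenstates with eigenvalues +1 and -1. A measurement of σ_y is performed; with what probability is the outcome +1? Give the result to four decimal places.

|+y⟩ = (|0⟩ + i|1⟩)/√2, so ⟨+y|ψ⟩ = (3 - 2i) / (√2·3).
P = |3 - 2i|² / 18 = 13/18.

0.7222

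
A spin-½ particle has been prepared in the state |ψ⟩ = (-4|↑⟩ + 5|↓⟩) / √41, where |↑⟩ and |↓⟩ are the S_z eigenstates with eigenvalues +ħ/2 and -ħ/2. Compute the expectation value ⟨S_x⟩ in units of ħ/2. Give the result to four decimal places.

⟨σ_x⟩ = 2 Re(a* b)/(|a|²+|b|²) with a = -4, b = 5.
a* b = -20, so ⟨σ_x⟩ = -40/41.
⟨S_x⟩ = (ħ/2)·⟨σ_x⟩.

-0.9756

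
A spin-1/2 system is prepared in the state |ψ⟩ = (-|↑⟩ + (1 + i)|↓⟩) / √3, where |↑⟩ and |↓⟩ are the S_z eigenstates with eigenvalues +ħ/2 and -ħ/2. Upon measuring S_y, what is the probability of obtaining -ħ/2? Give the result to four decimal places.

0.8333

|-y⟩ = (|↑⟩ - i|↓⟩)/√2, so ⟨-y|ψ⟩ = (-2 + i) / (√2·√3).
P = |-2 + i|² / 6 = 5/6.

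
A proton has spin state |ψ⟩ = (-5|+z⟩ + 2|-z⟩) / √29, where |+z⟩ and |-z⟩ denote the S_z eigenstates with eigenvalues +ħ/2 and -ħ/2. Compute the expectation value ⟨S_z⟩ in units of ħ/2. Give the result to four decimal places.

⟨σ_z⟩ = |a|² - |b|² divided by |a|²+|b|², with a, b the |+z⟩, |-z⟩ amplitudes.
= (25 - 4)/29 = 21/29.
⟨S_z⟩ = (ħ/2)·⟨σ_z⟩.

0.7241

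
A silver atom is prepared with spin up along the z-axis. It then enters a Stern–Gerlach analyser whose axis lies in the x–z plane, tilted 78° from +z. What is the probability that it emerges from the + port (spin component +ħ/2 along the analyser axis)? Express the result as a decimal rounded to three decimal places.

For spin-½, the probability of finding spin-up along an axis at angle θ to the initial spin direction is cos²(θ/2); spin-down is sin²(θ/2).
θ = 78°, so P = cos²(39°) ≈ 0.604.

0.604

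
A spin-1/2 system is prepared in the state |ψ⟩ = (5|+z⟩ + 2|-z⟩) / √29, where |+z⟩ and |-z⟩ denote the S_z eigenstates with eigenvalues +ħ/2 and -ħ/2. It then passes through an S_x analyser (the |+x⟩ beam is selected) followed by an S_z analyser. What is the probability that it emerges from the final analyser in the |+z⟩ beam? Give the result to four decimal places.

0.4224

First analyser (S_x): P(|+x⟩) = |⟨+x|ψ⟩|² = 49/58.
After stage 1 the state is |+x⟩; P(|+z⟩) = |⟨+z|+x⟩|² = 1/2.
Joint probability = 49/58 × 1/2 = 0.4224.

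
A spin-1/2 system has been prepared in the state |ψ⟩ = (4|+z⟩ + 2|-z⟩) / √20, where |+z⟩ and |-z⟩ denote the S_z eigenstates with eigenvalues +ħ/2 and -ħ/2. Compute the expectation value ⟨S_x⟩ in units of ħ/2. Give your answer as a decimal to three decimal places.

0.800

⟨σ_x⟩ = 2 Re(a* b)/(|a|²+|b|²) with a = 4, b = 2.
a* b = 8, so ⟨σ_x⟩ = 16/20.
⟨S_x⟩ = (ħ/2)·⟨σ_x⟩.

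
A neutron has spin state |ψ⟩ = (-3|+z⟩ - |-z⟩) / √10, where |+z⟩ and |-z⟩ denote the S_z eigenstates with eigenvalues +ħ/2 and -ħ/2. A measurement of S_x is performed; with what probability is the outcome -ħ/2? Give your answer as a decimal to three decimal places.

0.200

|-x⟩ = (|+z⟩ - |-z⟩)/√2, so ⟨-x|ψ⟩ = (-2) / (√2·√10).
P = |-2|² / 20 = 4/20.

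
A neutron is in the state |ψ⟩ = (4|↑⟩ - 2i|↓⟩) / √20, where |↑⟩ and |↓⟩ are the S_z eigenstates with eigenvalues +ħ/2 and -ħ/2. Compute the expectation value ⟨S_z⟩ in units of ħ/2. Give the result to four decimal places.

⟨σ_z⟩ = |a|² - |b|² divided by |a|²+|b|², with a, b the |↑⟩, |↓⟩ amplitudes.
= (16 - 4)/20 = 12/20.
⟨S_z⟩ = (ħ/2)·⟨σ_z⟩.

0.6000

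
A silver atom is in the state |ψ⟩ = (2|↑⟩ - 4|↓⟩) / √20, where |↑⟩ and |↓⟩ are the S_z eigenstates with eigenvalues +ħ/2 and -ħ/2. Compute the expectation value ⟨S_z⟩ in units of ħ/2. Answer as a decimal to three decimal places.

⟨σ_z⟩ = |a|² - |b|² divided by |a|²+|b|², with a, b the |↑⟩, |↓⟩ amplitudes.
= (4 - 16)/20 = -12/20.
⟨S_z⟩ = (ħ/2)·⟨σ_z⟩.

-0.600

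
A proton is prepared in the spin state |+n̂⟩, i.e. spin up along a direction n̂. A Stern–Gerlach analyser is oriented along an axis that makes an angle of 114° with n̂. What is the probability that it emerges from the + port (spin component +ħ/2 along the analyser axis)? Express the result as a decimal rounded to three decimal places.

0.297

For spin-½, the probability of finding spin-up along an axis at angle θ to the initial spin direction is cos²(θ/2); spin-down is sin²(θ/2).
θ = 114°, so P = cos²(57°) ≈ 0.297.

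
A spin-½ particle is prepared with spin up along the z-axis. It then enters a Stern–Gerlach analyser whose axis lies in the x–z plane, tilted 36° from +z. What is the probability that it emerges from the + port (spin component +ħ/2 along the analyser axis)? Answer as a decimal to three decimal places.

0.905

For spin-½, the probability of finding spin-up along an axis at angle θ to the initial spin direction is cos²(θ/2); spin-down is sin²(θ/2).
θ = 36°, so P = cos²(18°) ≈ 0.905.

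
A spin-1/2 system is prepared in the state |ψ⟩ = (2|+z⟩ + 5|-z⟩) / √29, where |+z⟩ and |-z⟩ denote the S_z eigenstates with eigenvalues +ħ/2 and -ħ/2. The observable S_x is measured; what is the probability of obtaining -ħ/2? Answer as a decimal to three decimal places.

|-x⟩ = (|+z⟩ - |-z⟩)/√2, so ⟨-x|ψ⟩ = (-3) / (√2·√29).
P = |-3|² / 58 = 9/58.

0.155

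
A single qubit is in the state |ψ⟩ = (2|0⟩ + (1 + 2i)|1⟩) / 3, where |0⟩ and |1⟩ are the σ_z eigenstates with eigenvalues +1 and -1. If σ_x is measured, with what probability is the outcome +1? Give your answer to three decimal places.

0.722

|+x⟩ = (|0⟩ + |1⟩)/√2, so ⟨+x|ψ⟩ = (3 + 2i) / (√2·3).
P = |3 + 2i|² / 18 = 13/18.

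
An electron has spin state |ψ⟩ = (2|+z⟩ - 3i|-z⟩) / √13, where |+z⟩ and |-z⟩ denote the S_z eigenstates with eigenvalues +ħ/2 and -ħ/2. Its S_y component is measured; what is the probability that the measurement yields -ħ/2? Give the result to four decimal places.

0.9615

|-y⟩ = (|+z⟩ - i|-z⟩)/√2, so ⟨-y|ψ⟩ = (5) / (√2·√13).
P = |5|² / 26 = 25/26.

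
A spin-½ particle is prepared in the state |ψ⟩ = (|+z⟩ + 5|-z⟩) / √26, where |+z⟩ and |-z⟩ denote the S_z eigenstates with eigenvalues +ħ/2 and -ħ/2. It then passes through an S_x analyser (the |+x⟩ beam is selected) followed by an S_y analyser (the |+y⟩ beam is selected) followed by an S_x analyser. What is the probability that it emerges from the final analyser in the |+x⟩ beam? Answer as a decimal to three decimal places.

0.173

First analyser (S_x): P(|+x⟩) = |⟨+x|ψ⟩|² = 36/52.
After stage 1 the state is |+x⟩; P(|+y⟩) = |⟨+y|+x⟩|² = 1/2.
After stage 2 the state is |+y⟩; P(|+x⟩) = |⟨+x|+y⟩|² = 1/2.
Joint probability = 36/52 × 1/2 × 1/2 = 0.173.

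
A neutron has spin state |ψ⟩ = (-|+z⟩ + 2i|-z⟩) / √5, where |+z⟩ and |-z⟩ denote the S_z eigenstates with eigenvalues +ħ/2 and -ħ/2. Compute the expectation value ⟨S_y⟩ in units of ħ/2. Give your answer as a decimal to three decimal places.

⟨σ_y⟩ = 2 Im(a* b)/(|a|²+|b|²) with a = -1, b = 2i.
a* b = -2i, so ⟨σ_y⟩ = -4/5.
⟨S_y⟩ = (ħ/2)·⟨σ_y⟩.

-0.800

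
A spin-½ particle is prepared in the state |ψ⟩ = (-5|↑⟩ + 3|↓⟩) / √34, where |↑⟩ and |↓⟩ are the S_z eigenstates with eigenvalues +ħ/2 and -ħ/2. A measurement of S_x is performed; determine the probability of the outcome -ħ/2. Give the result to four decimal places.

0.9412

|-x⟩ = (|↑⟩ - |↓⟩)/√2, so ⟨-x|ψ⟩ = (-8) / (√2·√34).
P = |-8|² / 68 = 64/68.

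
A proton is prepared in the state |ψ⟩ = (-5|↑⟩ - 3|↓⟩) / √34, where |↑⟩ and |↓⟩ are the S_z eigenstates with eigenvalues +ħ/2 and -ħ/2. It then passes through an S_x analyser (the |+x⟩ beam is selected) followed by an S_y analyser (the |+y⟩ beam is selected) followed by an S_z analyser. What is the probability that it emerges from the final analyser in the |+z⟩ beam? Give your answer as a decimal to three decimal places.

0.235

First analyser (S_x): P(|+x⟩) = |⟨+x|ψ⟩|² = 64/68.
After stage 1 the state is |+x⟩; P(|+y⟩) = |⟨+y|+x⟩|² = 1/2.
After stage 2 the state is |+y⟩; P(|+z⟩) = |⟨+z|+y⟩|² = 1/2.
Joint probability = 64/68 × 1/2 × 1/2 = 0.235.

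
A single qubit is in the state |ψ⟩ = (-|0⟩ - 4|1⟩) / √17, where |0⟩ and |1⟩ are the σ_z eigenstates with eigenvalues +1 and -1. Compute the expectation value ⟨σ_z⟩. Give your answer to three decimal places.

-0.882

⟨σ_z⟩ = |a|² - |b|² divided by |a|²+|b|², with a, b the |0⟩, |1⟩ amplitudes.
= (1 - 16)/17 = -15/17.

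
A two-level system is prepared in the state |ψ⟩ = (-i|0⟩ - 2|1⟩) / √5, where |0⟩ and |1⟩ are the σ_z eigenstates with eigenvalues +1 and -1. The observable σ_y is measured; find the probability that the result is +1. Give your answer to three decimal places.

0.100

|+y⟩ = (|0⟩ + i|1⟩)/√2, so ⟨+y|ψ⟩ = (i) / (√2·√5).
P = |i|² / 10 = 1/10.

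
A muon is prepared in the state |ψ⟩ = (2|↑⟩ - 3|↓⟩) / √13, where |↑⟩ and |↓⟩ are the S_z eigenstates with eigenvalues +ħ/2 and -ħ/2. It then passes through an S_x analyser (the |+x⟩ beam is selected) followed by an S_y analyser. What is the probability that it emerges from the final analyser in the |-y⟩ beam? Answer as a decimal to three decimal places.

First analyser (S_x): P(|+x⟩) = |⟨+x|ψ⟩|² = 1/26.
After stage 1 the state is |+x⟩; P(|-y⟩) = |⟨-y|+x⟩|² = 1/2.
Joint probability = 1/26 × 1/2 = 0.019.

0.019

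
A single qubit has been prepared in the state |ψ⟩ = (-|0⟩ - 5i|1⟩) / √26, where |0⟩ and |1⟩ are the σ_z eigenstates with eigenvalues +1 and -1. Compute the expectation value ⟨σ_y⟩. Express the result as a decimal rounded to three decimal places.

⟨σ_y⟩ = 2 Im(a* b)/(|a|²+|b|²) with a = -1, b = -5i.
a* b = 5i, so ⟨σ_y⟩ = 10/26.

0.385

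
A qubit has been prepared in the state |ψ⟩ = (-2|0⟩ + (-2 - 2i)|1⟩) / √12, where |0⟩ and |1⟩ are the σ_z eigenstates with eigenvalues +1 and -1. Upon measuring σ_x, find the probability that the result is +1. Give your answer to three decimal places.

|+x⟩ = (|0⟩ + |1⟩)/√2, so ⟨+x|ψ⟩ = (-4 - 2i) / (√2·√12).
P = |-4 - 2i|² / 24 = 20/24.

0.833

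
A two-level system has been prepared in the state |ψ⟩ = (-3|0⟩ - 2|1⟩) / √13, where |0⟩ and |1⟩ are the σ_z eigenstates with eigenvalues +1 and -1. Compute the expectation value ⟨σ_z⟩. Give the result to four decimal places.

0.3846

⟨σ_z⟩ = |a|² - |b|² divided by |a|²+|b|², with a, b the |0⟩, |1⟩ amplitudes.
= (9 - 4)/13 = 5/13.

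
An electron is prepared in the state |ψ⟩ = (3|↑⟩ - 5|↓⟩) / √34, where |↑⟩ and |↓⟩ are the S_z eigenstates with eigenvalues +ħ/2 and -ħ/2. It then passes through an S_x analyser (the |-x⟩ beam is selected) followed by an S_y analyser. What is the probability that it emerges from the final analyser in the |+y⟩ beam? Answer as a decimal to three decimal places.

0.471

First analyser (S_x): P(|-x⟩) = |⟨-x|ψ⟩|² = 64/68.
After stage 1 the state is |-x⟩; P(|+y⟩) = |⟨+y|-x⟩|² = 1/2.
Joint probability = 64/68 × 1/2 = 0.471.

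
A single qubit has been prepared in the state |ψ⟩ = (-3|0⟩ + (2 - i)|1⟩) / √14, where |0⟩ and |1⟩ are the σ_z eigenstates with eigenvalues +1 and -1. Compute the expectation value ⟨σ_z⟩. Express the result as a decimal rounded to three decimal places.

0.286

⟨σ_z⟩ = |a|² - |b|² divided by |a|²+|b|², with a, b the |0⟩, |1⟩ amplitudes.
= (9 - 5)/14 = 4/14.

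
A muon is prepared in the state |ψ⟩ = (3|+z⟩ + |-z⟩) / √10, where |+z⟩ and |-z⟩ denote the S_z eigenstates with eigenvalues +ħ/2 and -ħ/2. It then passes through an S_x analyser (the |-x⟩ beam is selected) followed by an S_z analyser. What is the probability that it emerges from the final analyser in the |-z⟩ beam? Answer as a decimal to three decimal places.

0.100

First analyser (S_x): P(|-x⟩) = |⟨-x|ψ⟩|² = 4/20.
After stage 1 the state is |-x⟩; P(|-z⟩) = |⟨-z|-x⟩|² = 1/2.
Joint probability = 4/20 × 1/2 = 0.100.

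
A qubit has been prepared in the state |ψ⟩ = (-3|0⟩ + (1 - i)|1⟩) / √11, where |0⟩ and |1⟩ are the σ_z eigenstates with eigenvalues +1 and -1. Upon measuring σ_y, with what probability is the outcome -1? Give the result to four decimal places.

0.2273

|-y⟩ = (|0⟩ - i|1⟩)/√2, so ⟨-y|ψ⟩ = (-2 + i) / (√2·√11).
P = |-2 + i|² / 22 = 5/22.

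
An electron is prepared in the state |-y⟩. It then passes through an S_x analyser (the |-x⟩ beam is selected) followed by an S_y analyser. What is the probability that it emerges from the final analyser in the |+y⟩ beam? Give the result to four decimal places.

0.2500

First analyser (S_x): from |-y⟩, P(|-x⟩) = 1/2.
After stage 1 the state is |-x⟩; P(|+y⟩) = |⟨+y|-x⟩|² = 1/2.
Joint probability = 1/2 × 1/2 = 0.2500.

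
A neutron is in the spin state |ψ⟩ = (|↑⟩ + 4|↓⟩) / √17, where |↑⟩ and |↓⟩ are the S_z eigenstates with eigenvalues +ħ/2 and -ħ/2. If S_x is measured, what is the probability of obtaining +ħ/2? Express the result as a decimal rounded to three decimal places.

|+x⟩ = (|↑⟩ + |↓⟩)/√2, so ⟨+x|ψ⟩ = (5) / (√2·√17).
P = |5|² / 34 = 25/34.

0.735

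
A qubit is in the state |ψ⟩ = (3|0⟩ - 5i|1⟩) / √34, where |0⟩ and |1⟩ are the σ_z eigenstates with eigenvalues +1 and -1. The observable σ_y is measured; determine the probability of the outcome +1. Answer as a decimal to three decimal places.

|+y⟩ = (|0⟩ + i|1⟩)/√2, so ⟨+y|ψ⟩ = (-2) / (√2·√34).
P = |-2|² / 68 = 4/68.

0.059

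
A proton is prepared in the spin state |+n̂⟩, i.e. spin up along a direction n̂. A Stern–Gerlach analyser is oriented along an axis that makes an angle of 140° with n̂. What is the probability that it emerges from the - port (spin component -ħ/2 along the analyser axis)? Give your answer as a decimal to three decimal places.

For spin-½, the probability of finding spin-up along an axis at angle θ to the initial spin direction is cos²(θ/2); spin-down is sin²(θ/2).
θ = 140°, so P = sin²(70°) ≈ 0.883.

0.883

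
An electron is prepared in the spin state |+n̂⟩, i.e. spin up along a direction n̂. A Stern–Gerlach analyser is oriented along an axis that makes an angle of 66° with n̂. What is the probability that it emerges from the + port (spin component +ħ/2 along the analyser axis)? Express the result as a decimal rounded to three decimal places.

For spin-½, the probability of finding spin-up along an axis at angle θ to the initial spin direction is cos²(θ/2); spin-down is sin²(θ/2).
θ = 66°, so P = cos²(33°) ≈ 0.703.

0.703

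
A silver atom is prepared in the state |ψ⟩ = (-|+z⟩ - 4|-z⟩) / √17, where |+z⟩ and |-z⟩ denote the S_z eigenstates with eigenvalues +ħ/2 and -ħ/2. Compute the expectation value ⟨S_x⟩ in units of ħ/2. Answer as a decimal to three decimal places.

⟨σ_x⟩ = 2 Re(a* b)/(|a|²+|b|²) with a = -1, b = -4.
a* b = 4, so ⟨σ_x⟩ = 8/17.
⟨S_x⟩ = (ħ/2)·⟨σ_x⟩.

0.471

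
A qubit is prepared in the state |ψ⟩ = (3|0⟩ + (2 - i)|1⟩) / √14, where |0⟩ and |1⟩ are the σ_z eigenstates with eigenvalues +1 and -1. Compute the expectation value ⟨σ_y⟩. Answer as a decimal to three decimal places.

-0.429

⟨σ_y⟩ = 2 Im(a* b)/(|a|²+|b|²) with a = 3, b = (2 - i).
a* b = (6 - 3i), so ⟨σ_y⟩ = -6/14.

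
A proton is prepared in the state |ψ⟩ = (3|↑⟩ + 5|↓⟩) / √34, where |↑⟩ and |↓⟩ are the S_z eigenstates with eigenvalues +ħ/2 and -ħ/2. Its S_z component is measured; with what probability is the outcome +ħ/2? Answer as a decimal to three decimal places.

0.265

The +ħ/2 outcome corresponds to |↑⟩. Its amplitude in |ψ⟩ is 3/√34.
P = |3|² / 34 = 9/34.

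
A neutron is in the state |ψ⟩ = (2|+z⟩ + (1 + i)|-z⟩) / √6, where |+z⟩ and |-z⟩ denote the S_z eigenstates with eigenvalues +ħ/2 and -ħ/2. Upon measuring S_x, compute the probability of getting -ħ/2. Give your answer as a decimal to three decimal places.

|-x⟩ = (|+z⟩ - |-z⟩)/√2, so ⟨-x|ψ⟩ = (1 - i) / (√2·√6).
P = |1 - i|² / 12 = 2/12.

0.167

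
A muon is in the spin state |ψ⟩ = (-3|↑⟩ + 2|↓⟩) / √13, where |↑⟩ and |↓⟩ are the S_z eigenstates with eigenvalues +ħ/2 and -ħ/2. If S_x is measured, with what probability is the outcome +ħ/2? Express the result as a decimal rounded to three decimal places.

0.038

|+x⟩ = (|↑⟩ + |↓⟩)/√2, so ⟨+x|ψ⟩ = (-1) / (√2·√13).
P = |-1|² / 26 = 1/26.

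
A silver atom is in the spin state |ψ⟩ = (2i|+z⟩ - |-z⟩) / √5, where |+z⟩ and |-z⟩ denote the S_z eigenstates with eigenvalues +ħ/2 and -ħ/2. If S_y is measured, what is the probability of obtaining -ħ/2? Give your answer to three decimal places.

0.100

|-y⟩ = (|+z⟩ - i|-z⟩)/√2, so ⟨-y|ψ⟩ = (i) / (√2·√5).
P = |i|² / 10 = 1/10.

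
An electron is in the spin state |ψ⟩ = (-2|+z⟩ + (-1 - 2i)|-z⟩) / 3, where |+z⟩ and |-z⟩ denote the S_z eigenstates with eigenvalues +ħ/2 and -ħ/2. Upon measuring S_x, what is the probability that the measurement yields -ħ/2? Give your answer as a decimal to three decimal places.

0.278

|-x⟩ = (|+z⟩ - |-z⟩)/√2, so ⟨-x|ψ⟩ = (-1 + 2i) / (√2·3).
P = |-1 + 2i|² / 18 = 5/18.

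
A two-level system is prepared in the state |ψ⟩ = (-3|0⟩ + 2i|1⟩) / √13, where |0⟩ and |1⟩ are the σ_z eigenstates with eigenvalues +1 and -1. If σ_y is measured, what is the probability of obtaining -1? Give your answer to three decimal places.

0.962

|-y⟩ = (|0⟩ - i|1⟩)/√2, so ⟨-y|ψ⟩ = (-5) / (√2·√13).
P = |-5|² / 26 = 25/26.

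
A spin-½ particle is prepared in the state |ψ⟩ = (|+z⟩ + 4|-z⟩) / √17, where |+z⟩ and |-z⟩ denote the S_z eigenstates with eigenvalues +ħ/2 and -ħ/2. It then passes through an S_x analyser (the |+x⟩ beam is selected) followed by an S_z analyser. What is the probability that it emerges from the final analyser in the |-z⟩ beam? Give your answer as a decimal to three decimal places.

0.368

First analyser (S_x): P(|+x⟩) = |⟨+x|ψ⟩|² = 25/34.
After stage 1 the state is |+x⟩; P(|-z⟩) = |⟨-z|+x⟩|² = 1/2.
Joint probability = 25/34 × 1/2 = 0.368.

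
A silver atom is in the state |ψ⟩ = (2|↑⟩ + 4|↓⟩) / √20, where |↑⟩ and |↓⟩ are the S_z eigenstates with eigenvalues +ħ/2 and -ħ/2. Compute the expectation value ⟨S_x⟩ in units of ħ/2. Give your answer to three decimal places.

0.800

⟨σ_x⟩ = 2 Re(a* b)/(|a|²+|b|²) with a = 2, b = 4.
a* b = 8, so ⟨σ_x⟩ = 16/20.
⟨S_x⟩ = (ħ/2)·⟨σ_x⟩.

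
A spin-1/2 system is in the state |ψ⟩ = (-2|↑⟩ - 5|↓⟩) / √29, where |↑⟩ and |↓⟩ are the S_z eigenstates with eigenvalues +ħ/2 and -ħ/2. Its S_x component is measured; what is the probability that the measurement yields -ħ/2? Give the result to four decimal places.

0.1552

|-x⟩ = (|↑⟩ - |↓⟩)/√2, so ⟨-x|ψ⟩ = (3) / (√2·√29).
P = |3|² / 58 = 9/58.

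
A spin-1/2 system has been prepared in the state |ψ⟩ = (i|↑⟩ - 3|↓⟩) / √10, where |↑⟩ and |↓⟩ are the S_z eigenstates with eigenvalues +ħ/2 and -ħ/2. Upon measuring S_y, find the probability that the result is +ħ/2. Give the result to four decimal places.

0.8000

|+y⟩ = (|↑⟩ + i|↓⟩)/√2, so ⟨+y|ψ⟩ = (4i) / (√2·√10).
P = |4i|² / 20 = 16/20.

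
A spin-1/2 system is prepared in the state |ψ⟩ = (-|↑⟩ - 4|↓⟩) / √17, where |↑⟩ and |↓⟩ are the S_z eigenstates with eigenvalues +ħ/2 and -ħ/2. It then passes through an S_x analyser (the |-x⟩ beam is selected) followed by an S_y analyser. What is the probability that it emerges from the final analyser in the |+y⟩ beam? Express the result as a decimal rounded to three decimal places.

First analyser (S_x): P(|-x⟩) = |⟨-x|ψ⟩|² = 9/34.
After stage 1 the state is |-x⟩; P(|+y⟩) = |⟨+y|-x⟩|² = 1/2.
Joint probability = 9/34 × 1/2 = 0.132.

0.132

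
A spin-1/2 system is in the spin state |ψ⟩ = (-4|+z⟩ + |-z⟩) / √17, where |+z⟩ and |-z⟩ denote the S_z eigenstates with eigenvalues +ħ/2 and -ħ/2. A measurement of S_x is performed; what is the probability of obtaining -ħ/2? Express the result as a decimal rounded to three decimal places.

0.735

|-x⟩ = (|+z⟩ - |-z⟩)/√2, so ⟨-x|ψ⟩ = (-5) / (√2·√17).
P = |-5|² / 34 = 25/34.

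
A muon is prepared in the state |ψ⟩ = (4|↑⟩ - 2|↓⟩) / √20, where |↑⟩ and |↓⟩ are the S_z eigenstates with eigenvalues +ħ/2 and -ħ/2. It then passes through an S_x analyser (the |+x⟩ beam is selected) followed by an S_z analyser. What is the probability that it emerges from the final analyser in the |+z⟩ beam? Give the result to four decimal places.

First analyser (S_x): P(|+x⟩) = |⟨+x|ψ⟩|² = 4/40.
After stage 1 the state is |+x⟩; P(|+z⟩) = |⟨+z|+x⟩|² = 1/2.
Joint probability = 4/40 × 1/2 = 0.0500.

0.0500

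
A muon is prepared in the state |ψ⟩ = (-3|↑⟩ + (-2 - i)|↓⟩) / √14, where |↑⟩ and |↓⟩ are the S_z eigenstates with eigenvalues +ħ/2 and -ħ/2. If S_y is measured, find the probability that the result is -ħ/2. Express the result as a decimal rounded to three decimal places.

|-y⟩ = (|↑⟩ - i|↓⟩)/√2, so ⟨-y|ψ⟩ = (-2 - 2i) / (√2·√14).
P = |-2 - 2i|² / 28 = 8/28.

0.286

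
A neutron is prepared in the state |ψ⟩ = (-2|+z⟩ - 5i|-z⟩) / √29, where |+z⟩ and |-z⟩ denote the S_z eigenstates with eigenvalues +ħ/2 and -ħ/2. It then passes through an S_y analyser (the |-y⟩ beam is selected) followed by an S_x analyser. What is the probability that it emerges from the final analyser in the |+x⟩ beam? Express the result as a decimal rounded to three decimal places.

0.078

First analyser (S_y): P(|-y⟩) = |⟨-y|ψ⟩|² = 9/58.
After stage 1 the state is |-y⟩; P(|+x⟩) = |⟨+x|-y⟩|² = 1/2.
Joint probability = 9/58 × 1/2 = 0.078.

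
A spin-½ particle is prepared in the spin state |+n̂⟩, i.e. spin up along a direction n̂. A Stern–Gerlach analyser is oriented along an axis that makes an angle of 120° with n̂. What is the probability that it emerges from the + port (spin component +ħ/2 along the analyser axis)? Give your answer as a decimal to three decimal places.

For spin-½, the probability of finding spin-up along an axis at angle θ to the initial spin direction is cos²(θ/2); spin-down is sin²(θ/2).
θ = 120°, so P = cos²(60°) ≈ 0.250.

0.250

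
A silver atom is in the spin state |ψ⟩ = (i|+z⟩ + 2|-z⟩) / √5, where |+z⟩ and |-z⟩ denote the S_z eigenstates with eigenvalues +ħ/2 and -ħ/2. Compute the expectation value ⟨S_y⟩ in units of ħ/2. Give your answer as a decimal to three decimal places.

⟨σ_y⟩ = 2 Im(a* b)/(|a|²+|b|²) with a = i, b = 2.
a* b = -2i, so ⟨σ_y⟩ = -4/5.
⟨S_y⟩ = (ħ/2)·⟨σ_y⟩.

-0.800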